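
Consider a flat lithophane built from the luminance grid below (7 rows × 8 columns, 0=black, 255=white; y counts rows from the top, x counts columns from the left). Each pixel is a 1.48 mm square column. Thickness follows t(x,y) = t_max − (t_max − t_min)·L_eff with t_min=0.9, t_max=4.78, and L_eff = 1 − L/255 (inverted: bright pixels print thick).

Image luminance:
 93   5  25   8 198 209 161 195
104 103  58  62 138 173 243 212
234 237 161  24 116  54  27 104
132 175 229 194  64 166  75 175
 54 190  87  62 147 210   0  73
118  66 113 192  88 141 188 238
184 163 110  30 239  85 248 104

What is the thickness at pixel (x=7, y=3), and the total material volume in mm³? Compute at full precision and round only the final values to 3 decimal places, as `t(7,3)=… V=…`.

span = t_max - t_min = 4.78 - 0.9 = 3.880
L(7,3) = 175, L_eff = 1 - 175/255 = 0.313725 (inverted)
t(7,3) = 4.78 - 3.880·0.313725 = 3.563
Σt over all 7·8 pixels = 342616/2125 ≈ 161.2310588
V = pitch²·Σt = 1.48²·342616/2125 = 353.161

t(7,3)=3.563 V=353.161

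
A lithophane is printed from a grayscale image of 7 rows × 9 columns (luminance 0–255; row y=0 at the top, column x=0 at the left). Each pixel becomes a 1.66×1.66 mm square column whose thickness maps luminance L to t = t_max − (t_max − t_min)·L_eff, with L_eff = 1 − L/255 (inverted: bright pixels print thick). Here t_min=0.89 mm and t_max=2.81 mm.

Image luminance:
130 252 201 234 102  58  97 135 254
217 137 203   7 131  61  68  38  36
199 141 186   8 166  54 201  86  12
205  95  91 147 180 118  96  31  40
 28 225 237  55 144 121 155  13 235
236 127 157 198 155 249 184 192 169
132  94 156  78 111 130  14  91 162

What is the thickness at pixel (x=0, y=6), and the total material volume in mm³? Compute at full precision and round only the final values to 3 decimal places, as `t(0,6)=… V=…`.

t(0,6)=1.884 V=325.989

span = t_max - t_min = 2.81 - 0.89 = 1.920
L(0,6) = 132, L_eff = 1 - 132/255 = 0.482353 (inverted)
t(0,6) = 2.81 - 1.920·0.482353 = 1.884
Σt over all 7·9 pixels = 201111/1700 ≈ 118.3005882
V = pitch²·Σt = 1.66²·201111/1700 = 325.989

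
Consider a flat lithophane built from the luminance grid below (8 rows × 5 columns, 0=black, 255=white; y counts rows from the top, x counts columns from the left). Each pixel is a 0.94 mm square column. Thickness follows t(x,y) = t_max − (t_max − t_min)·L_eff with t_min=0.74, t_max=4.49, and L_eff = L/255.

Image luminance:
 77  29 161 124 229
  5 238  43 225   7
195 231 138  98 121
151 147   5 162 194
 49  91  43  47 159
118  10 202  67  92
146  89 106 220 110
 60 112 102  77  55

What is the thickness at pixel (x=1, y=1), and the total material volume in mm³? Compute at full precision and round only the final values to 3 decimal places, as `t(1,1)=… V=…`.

t(1,1)=0.990 V=99.766

span = t_max - t_min = 4.49 - 0.74 = 3.750
L(1,1) = 238, L_eff = 238/255 = 0.933333
t(1,1) = 4.49 - 3.750·0.933333 = 0.990
Σt over all 8·5 pixels = 38389/340 ≈ 112.9088235
V = pitch²·Σt = 0.94²·38389/340 = 99.766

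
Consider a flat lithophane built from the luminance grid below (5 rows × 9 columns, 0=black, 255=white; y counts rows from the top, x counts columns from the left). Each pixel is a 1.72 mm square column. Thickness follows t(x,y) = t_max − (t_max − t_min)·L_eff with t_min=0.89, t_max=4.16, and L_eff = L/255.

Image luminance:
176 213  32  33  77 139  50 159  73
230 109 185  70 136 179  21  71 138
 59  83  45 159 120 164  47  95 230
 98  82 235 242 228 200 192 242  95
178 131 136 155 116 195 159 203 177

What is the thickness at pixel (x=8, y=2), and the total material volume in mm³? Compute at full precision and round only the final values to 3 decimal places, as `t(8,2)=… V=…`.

span = t_max - t_min = 4.16 - 0.89 = 3.270
L(8,2) = 230, L_eff = 230/255 = 0.901961
t(8,2) = 4.16 - 3.270·0.901961 = 1.211
Σt over all 5·9 pixels = 920087/8500 ≈ 108.2455294
V = pitch²·Σt = 1.72²·920087/8500 = 320.234

t(8,2)=1.211 V=320.234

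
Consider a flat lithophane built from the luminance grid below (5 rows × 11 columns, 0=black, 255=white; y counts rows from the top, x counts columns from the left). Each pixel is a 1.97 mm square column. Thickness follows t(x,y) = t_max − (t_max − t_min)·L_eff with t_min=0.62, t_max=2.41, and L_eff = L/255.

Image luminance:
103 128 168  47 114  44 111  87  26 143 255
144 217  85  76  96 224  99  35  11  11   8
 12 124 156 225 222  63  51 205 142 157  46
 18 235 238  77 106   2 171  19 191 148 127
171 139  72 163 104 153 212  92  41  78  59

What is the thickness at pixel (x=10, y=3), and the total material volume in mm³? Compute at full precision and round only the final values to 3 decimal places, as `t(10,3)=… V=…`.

t(10,3)=1.519 V=344.121

span = t_max - t_min = 2.41 - 0.62 = 1.790
L(10,3) = 127, L_eff = 127/255 = 0.498039
t(10,3) = 2.41 - 1.790·0.498039 = 1.519
Σt over all 5·11 pixels = 565274/6375 ≈ 88.6704314
V = pitch²·Σt = 1.97²·565274/6375 = 344.121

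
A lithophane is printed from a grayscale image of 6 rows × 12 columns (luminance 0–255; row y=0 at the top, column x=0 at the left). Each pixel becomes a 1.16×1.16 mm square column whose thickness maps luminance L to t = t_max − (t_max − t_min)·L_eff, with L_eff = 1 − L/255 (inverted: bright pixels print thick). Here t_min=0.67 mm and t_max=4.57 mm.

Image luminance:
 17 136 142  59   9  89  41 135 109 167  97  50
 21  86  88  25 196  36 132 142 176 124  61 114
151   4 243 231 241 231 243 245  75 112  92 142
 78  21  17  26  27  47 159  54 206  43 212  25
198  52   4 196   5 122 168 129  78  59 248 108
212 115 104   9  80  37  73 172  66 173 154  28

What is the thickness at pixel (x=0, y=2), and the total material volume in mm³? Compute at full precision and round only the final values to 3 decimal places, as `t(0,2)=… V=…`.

t(0,2)=2.979 V=224.755

span = t_max - t_min = 4.57 - 0.67 = 3.900
L(0,2) = 151, L_eff = 1 - 151/255 = 0.407843 (inverted)
t(0,2) = 4.57 - 3.900·0.407843 = 2.979
Σt over all 6·12 pixels = 5679/34 ≈ 167.0294118
V = pitch²·Σt = 1.16²·5679/34 = 224.755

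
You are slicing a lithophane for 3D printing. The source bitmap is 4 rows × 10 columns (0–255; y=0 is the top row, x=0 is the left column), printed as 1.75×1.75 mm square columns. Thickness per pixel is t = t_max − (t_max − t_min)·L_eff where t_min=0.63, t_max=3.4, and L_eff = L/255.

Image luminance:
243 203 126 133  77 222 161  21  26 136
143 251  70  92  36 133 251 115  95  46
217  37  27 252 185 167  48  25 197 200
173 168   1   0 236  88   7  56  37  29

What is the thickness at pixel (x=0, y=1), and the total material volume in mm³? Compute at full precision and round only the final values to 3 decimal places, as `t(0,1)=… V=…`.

t(0,1)=1.847 V=259.146

span = t_max - t_min = 3.4 - 0.63 = 2.770
L(0,1) = 143, L_eff = 143/255 = 0.560784
t(0,1) = 3.4 - 2.770·0.560784 = 1.847
Σt over all 4·10 pixels = 215779/2550 ≈ 84.6192157
V = pitch²·Σt = 1.75²·215779/2550 = 259.146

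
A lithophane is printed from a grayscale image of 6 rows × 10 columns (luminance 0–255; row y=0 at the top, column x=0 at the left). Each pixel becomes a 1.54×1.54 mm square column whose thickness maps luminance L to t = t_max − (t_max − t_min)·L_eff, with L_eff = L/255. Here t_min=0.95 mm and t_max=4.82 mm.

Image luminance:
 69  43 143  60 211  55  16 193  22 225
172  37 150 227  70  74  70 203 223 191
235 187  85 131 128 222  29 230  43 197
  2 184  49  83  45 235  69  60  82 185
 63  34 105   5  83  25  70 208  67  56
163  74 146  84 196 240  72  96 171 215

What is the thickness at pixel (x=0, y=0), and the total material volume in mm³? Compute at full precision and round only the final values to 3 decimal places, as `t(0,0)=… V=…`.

span = t_max - t_min = 4.82 - 0.95 = 3.870
L(0,0) = 69, L_eff = 69/255 = 0.270588
t(0,0) = 4.82 - 3.870·0.270588 = 3.773
Σt over all 6·10 pixels = 385317/2125 ≈ 181.3256471
V = pitch²·Σt = 1.54²·385317/2125 = 430.032

t(0,0)=3.773 V=430.032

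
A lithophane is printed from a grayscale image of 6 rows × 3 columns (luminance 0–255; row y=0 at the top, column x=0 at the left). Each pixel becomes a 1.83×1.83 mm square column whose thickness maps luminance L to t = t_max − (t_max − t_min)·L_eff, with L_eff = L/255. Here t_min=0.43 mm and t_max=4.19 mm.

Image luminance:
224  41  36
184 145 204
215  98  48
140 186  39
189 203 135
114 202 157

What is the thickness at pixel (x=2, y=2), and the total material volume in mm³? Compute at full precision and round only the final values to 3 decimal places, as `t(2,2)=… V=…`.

span = t_max - t_min = 4.19 - 0.43 = 3.760
L(2,2) = 48, L_eff = 48/255 = 0.188235
t(2,2) = 4.19 - 3.760·0.188235 = 3.482
Σt over all 6·3 pixels = 19213/510 ≈ 37.6725490
V = pitch²·Σt = 1.83²·19213/510 = 126.162

t(2,2)=3.482 V=126.162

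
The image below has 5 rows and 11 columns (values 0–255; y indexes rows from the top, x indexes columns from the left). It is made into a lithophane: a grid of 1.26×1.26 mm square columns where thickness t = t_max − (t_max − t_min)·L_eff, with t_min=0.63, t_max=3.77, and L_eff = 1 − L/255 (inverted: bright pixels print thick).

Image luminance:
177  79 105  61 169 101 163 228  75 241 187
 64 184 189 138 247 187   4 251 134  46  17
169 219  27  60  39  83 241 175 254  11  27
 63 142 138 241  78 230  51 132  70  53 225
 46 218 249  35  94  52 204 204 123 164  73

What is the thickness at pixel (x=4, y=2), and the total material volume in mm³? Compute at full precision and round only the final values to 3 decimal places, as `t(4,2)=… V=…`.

span = t_max - t_min = 3.77 - 0.63 = 3.140
L(4,2) = 39, L_eff = 1 - 39/255 = 0.847059 (inverted)
t(4,2) = 3.77 - 3.140·0.847059 = 1.110
Σt over all 5·11 pixels = 3155993/25500 ≈ 123.7644314
V = pitch²·Σt = 1.26²·3155993/25500 = 196.488

t(4,2)=1.110 V=196.488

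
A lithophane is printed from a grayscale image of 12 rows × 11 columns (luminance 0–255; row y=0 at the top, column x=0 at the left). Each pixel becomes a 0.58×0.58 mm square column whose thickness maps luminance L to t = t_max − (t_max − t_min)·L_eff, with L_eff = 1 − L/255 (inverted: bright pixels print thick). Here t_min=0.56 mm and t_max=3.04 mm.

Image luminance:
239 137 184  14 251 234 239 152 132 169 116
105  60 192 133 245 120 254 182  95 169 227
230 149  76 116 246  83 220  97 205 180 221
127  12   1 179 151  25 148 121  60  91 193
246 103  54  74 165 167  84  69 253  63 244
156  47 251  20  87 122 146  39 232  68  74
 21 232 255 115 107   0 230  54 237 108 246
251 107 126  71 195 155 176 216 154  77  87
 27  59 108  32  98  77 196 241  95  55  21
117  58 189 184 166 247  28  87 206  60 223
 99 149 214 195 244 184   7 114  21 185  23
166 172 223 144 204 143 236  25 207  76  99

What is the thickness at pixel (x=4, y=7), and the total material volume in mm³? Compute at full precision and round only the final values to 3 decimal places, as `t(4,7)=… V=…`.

span = t_max - t_min = 3.04 - 0.56 = 2.480
L(4,7) = 195, L_eff = 1 - 195/255 = 0.235294 (inverted)
t(4,7) = 3.04 - 2.480·0.235294 = 2.456
Σt over all 12·11 pixels = 1603856/6375 ≈ 251.5852549
V = pitch²·Σt = 0.58²·1603856/6375 = 84.633

t(4,7)=2.456 V=84.633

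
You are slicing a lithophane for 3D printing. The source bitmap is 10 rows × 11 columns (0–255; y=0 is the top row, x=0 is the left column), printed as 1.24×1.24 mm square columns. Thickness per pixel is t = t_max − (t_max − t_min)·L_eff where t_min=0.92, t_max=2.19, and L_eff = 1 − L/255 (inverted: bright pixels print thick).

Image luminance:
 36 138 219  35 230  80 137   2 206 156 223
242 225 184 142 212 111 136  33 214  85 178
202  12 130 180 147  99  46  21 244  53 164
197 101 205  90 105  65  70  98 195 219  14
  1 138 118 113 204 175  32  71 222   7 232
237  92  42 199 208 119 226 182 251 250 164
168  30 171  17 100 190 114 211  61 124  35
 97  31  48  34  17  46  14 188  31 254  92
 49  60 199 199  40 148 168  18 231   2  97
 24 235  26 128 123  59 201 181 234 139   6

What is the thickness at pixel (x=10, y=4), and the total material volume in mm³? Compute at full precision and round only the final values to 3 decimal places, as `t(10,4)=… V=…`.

span = t_max - t_min = 2.19 - 0.92 = 1.270
L(10,4) = 232, L_eff = 1 - 232/255 = 0.090196 (inverted)
t(10,4) = 2.19 - 1.270·0.090196 = 2.075
Σt over all 10·11 pixels = 63731/375 ≈ 169.9493333
V = pitch²·Σt = 1.24²·63731/375 = 261.314

t(10,4)=2.075 V=261.314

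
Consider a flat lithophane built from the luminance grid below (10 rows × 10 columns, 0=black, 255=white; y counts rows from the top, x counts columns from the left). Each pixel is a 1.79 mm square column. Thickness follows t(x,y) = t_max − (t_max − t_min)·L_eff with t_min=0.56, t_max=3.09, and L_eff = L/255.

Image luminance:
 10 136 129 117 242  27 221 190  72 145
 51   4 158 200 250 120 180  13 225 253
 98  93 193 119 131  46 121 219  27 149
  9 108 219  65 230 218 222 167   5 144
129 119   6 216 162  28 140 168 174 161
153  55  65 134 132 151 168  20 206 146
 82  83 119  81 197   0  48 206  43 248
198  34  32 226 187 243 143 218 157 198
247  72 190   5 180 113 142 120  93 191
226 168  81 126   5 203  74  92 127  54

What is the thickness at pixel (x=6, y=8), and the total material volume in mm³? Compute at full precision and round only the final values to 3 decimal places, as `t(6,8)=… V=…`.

span = t_max - t_min = 3.09 - 0.56 = 2.530
L(6,8) = 142, L_eff = 142/255 = 0.556863
t(6,8) = 3.09 - 2.530·0.556863 = 1.681
Σt over all 10·10 pixels = 4562417/25500 ≈ 178.9183137
V = pitch²·Σt = 1.79²·4562417/25500 = 573.272

t(6,8)=1.681 V=573.272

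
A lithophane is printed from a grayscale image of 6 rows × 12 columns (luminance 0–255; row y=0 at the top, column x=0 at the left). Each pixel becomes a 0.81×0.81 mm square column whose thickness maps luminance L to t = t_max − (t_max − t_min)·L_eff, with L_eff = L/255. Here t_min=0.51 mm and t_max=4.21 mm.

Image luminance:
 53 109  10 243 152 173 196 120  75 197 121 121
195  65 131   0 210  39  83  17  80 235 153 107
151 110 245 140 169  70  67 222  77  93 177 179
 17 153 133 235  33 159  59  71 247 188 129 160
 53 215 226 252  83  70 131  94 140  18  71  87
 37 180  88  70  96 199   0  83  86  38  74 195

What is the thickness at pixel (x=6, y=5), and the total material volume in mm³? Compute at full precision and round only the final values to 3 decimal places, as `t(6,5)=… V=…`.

span = t_max - t_min = 4.21 - 0.51 = 3.700
L(6,5) = 0, L_eff = 0/255 = 0.000000
t(6,5) = 4.21 - 3.700·0.000000 = 4.210
Σt over all 6·12 pixels = 26413/150 ≈ 176.0866667
V = pitch²·Σt = 0.81²·26413/150 = 115.530

t(6,5)=4.210 V=115.530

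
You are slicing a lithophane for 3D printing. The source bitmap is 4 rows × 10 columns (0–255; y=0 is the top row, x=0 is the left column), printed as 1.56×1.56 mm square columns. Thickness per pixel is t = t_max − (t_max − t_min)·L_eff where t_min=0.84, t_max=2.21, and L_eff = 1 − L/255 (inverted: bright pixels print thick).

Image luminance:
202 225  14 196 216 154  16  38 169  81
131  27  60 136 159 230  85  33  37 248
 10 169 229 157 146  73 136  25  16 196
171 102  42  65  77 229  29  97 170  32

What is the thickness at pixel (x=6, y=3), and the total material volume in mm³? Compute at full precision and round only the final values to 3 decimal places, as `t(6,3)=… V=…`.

span = t_max - t_min = 2.21 - 0.84 = 1.370
L(6,3) = 29, L_eff = 1 - 29/255 = 0.886275 (inverted)
t(6,3) = 2.21 - 1.370·0.886275 = 0.996
Σt over all 4·10 pixels = 372709/6375 ≈ 58.4641569
V = pitch²·Σt = 1.56²·372709/6375 = 142.278

t(6,3)=0.996 V=142.278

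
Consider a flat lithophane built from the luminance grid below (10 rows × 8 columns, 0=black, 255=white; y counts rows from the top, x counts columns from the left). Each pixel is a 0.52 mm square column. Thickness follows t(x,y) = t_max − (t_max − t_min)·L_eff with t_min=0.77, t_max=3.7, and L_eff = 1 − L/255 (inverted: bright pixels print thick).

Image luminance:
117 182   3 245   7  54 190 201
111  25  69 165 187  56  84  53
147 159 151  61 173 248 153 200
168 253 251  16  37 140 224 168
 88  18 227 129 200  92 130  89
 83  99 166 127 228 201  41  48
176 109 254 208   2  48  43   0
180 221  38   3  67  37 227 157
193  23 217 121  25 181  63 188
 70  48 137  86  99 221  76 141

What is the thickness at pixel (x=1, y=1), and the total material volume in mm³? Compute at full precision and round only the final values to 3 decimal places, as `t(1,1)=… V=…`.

t(1,1)=1.057 V=47.487

span = t_max - t_min = 3.7 - 0.77 = 2.930
L(1,1) = 25, L_eff = 1 - 25/255 = 0.901961 (inverted)
t(1,1) = 3.7 - 2.930·0.901961 = 1.057
Σt over all 10·8 pixels = 4478239/25500 ≈ 175.6172157
V = pitch²·Σt = 0.52²·4478239/25500 = 47.487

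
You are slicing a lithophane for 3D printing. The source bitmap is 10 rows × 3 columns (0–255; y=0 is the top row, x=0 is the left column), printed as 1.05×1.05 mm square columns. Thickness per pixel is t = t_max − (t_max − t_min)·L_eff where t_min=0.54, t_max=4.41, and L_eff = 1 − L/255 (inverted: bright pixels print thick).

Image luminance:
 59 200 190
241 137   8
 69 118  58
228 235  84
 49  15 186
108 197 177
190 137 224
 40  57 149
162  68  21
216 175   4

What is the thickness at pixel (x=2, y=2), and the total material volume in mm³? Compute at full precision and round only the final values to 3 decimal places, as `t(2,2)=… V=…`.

t(2,2)=1.420 V=81.476

span = t_max - t_min = 4.41 - 0.54 = 3.870
L(2,2) = 58, L_eff = 1 - 58/255 = 0.772549 (inverted)
t(2,2) = 4.41 - 3.870·0.772549 = 1.420
Σt over all 10·3 pixels = 314079/4250 ≈ 73.9009412
V = pitch²·Σt = 1.05²·314079/4250 = 81.476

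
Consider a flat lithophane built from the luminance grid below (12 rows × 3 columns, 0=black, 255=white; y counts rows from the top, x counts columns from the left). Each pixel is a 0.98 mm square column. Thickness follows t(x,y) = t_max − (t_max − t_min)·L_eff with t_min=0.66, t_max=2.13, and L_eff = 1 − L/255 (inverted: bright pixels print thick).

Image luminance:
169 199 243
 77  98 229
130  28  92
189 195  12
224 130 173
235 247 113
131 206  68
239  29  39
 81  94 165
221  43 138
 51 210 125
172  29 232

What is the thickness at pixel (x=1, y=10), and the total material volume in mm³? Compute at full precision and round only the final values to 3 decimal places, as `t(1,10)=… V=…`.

span = t_max - t_min = 2.13 - 0.66 = 1.470
L(1,10) = 210, L_eff = 1 - 210/255 = 0.176471 (inverted)
t(1,10) = 2.13 - 1.470·0.176471 = 1.871
Σt over all 12·3 pixels = 112426/2125 ≈ 52.9063529
V = pitch²·Σt = 0.98²·112426/2125 = 50.811

t(1,10)=1.871 V=50.811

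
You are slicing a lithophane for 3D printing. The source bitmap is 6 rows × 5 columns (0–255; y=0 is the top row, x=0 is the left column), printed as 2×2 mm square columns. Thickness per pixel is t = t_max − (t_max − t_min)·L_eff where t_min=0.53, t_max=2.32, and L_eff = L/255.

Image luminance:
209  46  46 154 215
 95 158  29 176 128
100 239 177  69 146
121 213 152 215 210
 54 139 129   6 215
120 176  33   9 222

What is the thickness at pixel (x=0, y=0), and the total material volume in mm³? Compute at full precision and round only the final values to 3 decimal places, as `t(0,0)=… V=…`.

t(0,0)=0.853 V=166.058

span = t_max - t_min = 2.32 - 0.53 = 1.790
L(0,0) = 209, L_eff = 209/255 = 0.819608
t(0,0) = 2.32 - 1.790·0.819608 = 0.853
Σt over all 6·5 pixels = 1058621/25500 ≈ 41.5145490
V = pitch²·Σt = 2²·1058621/25500 = 166.058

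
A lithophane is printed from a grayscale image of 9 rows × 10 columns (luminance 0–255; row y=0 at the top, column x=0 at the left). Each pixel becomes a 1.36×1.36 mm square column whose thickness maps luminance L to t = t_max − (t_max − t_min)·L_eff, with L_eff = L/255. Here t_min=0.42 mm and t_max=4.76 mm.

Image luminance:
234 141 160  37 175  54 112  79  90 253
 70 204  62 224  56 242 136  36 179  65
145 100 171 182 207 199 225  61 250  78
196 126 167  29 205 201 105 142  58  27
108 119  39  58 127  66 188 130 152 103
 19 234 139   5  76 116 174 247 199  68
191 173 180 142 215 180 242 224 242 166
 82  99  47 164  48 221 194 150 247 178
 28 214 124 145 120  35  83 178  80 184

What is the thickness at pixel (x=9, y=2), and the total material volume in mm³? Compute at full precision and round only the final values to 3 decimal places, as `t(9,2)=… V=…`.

t(9,2)=3.432 V=401.205

span = t_max - t_min = 4.76 - 0.42 = 4.340
L(9,2) = 78, L_eff = 78/255 = 0.305882
t(9,2) = 4.76 - 4.340·0.305882 = 3.432
Σt over all 9·10 pixels = 460943/2125 ≈ 216.9143529
V = pitch²·Σt = 1.36²·460943/2125 = 401.205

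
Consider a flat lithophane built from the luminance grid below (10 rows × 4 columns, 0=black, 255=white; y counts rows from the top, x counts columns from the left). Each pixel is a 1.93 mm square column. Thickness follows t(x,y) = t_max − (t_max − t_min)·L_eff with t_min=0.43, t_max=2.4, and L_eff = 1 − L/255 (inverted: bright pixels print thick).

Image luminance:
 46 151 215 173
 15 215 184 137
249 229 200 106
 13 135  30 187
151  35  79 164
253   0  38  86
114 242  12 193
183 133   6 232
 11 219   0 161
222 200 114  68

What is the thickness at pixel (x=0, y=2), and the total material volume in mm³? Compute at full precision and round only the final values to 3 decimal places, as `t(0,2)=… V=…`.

span = t_max - t_min = 2.4 - 0.43 = 1.970
L(0,2) = 249, L_eff = 1 - 249/255 = 0.023529 (inverted)
t(0,2) = 2.4 - 1.970·0.023529 = 2.354
Σt over all 10·4 pixels = 1463197/25500 ≈ 57.3802745
V = pitch²·Σt = 1.93²·1463197/25500 = 213.736

t(0,2)=2.354 V=213.736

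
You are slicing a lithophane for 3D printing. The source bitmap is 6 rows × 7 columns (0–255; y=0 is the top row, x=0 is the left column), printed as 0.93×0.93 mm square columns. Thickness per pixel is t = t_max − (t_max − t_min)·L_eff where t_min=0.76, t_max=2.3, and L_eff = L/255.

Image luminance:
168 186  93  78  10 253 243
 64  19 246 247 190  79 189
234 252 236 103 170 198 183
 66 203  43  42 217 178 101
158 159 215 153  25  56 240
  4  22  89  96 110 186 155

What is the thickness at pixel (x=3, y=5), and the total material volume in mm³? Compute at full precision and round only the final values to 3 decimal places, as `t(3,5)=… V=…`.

span = t_max - t_min = 2.3 - 0.76 = 1.540
L(3,5) = 96, L_eff = 96/255 = 0.376471
t(3,5) = 2.3 - 1.540·0.376471 = 1.720
Σt over all 6·7 pixels = 772807/12750 ≈ 60.6123137
V = pitch²·Σt = 0.93²·772807/12750 = 52.424

t(3,5)=1.720 V=52.424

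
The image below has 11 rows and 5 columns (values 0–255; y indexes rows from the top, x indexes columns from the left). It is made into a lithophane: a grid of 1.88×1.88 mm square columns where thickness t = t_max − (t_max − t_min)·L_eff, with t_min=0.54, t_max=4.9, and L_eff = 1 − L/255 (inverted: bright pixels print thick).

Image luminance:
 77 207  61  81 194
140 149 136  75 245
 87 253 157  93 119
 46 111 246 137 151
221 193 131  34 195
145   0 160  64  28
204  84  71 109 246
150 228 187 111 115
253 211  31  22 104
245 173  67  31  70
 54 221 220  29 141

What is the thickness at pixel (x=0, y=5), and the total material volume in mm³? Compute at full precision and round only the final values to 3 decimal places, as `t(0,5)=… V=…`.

span = t_max - t_min = 4.9 - 0.54 = 4.360
L(0,5) = 145, L_eff = 1 - 145/255 = 0.431373 (inverted)
t(0,5) = 4.9 - 4.360·0.431373 = 3.019
Σt over all 11·5 pixels = 1972909/12750 ≈ 154.7379608
V = pitch²·Σt = 1.88²·1972909/12750 = 546.906

t(0,5)=3.019 V=546.906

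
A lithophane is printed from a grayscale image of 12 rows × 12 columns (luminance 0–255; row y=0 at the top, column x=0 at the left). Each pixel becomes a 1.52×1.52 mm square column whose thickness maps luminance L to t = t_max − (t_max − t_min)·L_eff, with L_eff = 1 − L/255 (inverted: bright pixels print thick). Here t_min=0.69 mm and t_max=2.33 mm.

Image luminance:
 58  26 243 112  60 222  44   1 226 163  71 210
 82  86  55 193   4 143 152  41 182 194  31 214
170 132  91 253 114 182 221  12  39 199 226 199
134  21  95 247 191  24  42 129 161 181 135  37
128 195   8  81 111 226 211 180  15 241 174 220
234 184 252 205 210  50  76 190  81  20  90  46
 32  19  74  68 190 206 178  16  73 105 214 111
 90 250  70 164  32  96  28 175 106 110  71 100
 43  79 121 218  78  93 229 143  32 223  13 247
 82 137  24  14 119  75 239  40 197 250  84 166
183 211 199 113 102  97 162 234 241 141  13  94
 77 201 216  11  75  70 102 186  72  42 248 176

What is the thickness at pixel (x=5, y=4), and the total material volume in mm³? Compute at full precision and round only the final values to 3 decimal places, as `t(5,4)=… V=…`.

t(5,4)=2.143 V=500.977

span = t_max - t_min = 2.33 - 0.69 = 1.640
L(5,4) = 226, L_eff = 1 - 226/255 = 0.113725 (inverted)
t(5,4) = 2.33 - 1.640·0.113725 = 2.143
Σt over all 12·12 pixels = 1382326/6375 ≈ 216.8354510
V = pitch²·Σt = 1.52²·1382326/6375 = 500.977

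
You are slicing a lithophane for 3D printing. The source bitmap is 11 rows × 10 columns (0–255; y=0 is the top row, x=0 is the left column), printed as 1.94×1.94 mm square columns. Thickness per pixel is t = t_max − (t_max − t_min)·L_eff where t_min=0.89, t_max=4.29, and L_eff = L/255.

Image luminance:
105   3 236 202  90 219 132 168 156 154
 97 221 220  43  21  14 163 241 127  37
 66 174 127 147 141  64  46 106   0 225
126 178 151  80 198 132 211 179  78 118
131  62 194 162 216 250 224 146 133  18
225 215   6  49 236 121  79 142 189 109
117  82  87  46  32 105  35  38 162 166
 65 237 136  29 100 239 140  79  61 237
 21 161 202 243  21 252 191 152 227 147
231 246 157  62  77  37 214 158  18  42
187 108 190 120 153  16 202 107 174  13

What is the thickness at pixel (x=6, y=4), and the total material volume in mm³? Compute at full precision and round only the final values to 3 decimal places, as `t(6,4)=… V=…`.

span = t_max - t_min = 4.29 - 0.89 = 3.400
L(6,4) = 224, L_eff = 224/255 = 0.878431
t(6,4) = 4.29 - 3.400·0.878431 = 1.303
Σt over all 11·10 pixels = 8387/30 ≈ 279.5666667
V = pitch²·Σt = 1.94²·8387/30 = 1052.177

t(6,4)=1.303 V=1052.177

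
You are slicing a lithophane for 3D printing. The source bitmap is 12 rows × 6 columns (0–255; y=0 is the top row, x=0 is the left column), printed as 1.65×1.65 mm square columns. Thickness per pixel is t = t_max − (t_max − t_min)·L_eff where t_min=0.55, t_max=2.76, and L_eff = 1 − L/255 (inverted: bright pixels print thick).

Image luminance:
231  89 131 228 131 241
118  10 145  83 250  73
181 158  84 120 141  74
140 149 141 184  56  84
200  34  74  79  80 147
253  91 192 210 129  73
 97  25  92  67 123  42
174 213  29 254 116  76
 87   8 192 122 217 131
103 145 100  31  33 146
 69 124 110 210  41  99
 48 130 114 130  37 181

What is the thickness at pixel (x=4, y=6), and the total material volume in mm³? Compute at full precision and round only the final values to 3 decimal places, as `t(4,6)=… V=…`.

span = t_max - t_min = 2.76 - 0.55 = 2.210
L(4,6) = 123, L_eff = 1 - 123/255 = 0.517647 (inverted)
t(4,6) = 2.76 - 2.210·0.517647 = 1.616
Σt over all 12·6 pixels = 8638/75 ≈ 115.1733333
V = pitch²·Σt = 1.65²·8638/75 = 313.559

t(4,6)=1.616 V=313.559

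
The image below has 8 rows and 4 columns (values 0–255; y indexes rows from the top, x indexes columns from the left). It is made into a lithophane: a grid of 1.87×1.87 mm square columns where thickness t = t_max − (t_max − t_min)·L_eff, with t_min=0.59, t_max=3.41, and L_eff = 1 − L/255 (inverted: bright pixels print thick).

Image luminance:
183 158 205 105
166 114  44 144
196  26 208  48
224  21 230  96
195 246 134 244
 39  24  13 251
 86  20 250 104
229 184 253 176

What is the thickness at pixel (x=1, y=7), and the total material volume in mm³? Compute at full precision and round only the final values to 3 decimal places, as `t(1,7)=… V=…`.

t(1,7)=2.625 V=244.530

span = t_max - t_min = 3.41 - 0.59 = 2.820
L(1,7) = 184, L_eff = 1 - 184/255 = 0.278431 (inverted)
t(1,7) = 3.41 - 2.820·0.278431 = 2.625
Σt over all 8·4 pixels = 148596/2125 ≈ 69.9275294
V = pitch²·Σt = 1.87²·148596/2125 = 244.530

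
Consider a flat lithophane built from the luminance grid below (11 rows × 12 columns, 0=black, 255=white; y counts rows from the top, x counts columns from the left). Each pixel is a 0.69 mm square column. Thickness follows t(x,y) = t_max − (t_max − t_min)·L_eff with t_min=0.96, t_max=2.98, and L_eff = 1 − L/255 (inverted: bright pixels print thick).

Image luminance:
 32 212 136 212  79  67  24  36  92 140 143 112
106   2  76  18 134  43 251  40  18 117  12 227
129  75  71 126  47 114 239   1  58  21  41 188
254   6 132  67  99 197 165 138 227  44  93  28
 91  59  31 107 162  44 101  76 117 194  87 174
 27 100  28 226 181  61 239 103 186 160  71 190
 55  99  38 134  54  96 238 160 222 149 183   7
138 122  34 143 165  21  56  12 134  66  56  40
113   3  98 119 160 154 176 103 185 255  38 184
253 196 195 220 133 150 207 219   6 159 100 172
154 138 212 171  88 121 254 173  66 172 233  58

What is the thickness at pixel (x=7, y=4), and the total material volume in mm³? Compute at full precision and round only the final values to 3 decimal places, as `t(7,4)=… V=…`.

t(7,4)=1.562 V=119.030

span = t_max - t_min = 2.98 - 0.96 = 2.020
L(7,4) = 76, L_eff = 1 - 76/255 = 0.701961 (inverted)
t(7,4) = 2.98 - 2.020·0.701961 = 1.562
Σt over all 11·12 pixels = 531274/2125 ≈ 250.0112941
V = pitch²·Σt = 0.69²·531274/2125 = 119.030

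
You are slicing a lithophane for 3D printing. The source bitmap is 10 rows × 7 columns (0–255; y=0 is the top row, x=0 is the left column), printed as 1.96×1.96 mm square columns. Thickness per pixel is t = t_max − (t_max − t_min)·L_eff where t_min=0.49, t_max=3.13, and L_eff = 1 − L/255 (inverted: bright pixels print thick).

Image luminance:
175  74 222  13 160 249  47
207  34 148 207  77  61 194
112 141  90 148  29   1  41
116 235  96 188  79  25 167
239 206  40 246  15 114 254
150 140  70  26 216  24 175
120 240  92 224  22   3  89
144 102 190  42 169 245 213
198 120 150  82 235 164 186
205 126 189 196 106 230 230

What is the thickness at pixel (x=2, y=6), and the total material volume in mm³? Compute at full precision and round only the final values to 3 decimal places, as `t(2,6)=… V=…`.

t(2,6)=1.442 V=512.105

span = t_max - t_min = 3.13 - 0.49 = 2.640
L(2,6) = 92, L_eff = 1 - 92/255 = 0.639216 (inverted)
t(2,6) = 3.13 - 2.640·0.639216 = 1.442
Σt over all 10·7 pixels = 566547/4250 ≈ 133.3051765
V = pitch²·Σt = 1.96²·566547/4250 = 512.105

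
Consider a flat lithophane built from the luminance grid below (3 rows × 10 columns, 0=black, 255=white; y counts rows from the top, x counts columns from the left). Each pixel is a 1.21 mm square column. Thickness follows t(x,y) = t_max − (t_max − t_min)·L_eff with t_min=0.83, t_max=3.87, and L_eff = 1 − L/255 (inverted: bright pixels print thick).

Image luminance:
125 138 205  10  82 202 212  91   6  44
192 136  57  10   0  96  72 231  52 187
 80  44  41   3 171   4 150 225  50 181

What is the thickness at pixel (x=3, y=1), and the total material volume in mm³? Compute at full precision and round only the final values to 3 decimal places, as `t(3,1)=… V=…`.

t(3,1)=0.949 V=90.512

span = t_max - t_min = 3.87 - 0.83 = 3.040
L(3,1) = 10, L_eff = 1 - 10/255 = 0.960784 (inverted)
t(3,1) = 3.87 - 3.040·0.960784 = 0.949
Σt over all 3·10 pixels = 788219/12750 ≈ 61.8210980
V = pitch²·Σt = 1.21²·788219/12750 = 90.512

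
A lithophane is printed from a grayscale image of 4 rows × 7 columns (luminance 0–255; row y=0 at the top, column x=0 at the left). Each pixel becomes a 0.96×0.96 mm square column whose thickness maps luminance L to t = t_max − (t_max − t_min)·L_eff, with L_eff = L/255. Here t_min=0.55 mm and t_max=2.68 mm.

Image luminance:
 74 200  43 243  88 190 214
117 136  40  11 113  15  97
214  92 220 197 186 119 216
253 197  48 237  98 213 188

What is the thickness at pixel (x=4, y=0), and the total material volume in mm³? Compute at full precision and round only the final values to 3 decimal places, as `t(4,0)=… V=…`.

t(4,0)=1.945 V=37.910

span = t_max - t_min = 2.68 - 0.55 = 2.130
L(4,0) = 88, L_eff = 88/255 = 0.345098
t(4,0) = 2.68 - 2.130·0.345098 = 1.945
Σt over all 4·7 pixels = 349651/8500 ≈ 41.1354118
V = pitch²·Σt = 0.96²·349651/8500 = 37.910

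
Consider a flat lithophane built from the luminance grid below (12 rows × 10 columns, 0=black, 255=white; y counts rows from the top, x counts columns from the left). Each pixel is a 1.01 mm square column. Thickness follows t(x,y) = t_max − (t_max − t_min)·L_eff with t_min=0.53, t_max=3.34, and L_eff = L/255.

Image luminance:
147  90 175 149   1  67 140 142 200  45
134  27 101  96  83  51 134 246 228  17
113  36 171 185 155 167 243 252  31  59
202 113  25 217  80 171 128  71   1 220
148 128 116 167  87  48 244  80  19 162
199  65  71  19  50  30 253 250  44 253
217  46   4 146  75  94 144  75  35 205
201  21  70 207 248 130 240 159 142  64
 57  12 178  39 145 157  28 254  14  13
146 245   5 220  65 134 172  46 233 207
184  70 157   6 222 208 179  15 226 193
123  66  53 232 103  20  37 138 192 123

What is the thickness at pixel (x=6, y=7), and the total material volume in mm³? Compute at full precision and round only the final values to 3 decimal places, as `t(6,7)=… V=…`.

t(6,7)=0.695 V=242.645

span = t_max - t_min = 3.34 - 0.53 = 2.810
L(6,7) = 240, L_eff = 240/255 = 0.941176
t(6,7) = 3.34 - 2.810·0.941176 = 0.695
Σt over all 12·10 pixels = 3032767/12750 ≈ 237.8640784
V = pitch²·Σt = 1.01²·3032767/12750 = 242.645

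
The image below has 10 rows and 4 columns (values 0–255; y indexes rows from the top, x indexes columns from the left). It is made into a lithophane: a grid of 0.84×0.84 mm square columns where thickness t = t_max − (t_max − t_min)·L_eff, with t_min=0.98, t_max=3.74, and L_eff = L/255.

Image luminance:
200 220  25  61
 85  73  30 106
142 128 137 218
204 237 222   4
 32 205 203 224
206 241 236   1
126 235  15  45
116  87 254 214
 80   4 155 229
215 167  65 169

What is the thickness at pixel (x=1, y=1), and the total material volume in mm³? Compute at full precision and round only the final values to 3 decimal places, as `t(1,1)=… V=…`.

t(1,1)=2.950 V=62.668

span = t_max - t_min = 3.74 - 0.98 = 2.760
L(1,1) = 73, L_eff = 73/255 = 0.286275
t(1,1) = 3.74 - 2.760·0.286275 = 2.950
Σt over all 10·4 pixels = 188732/2125 ≈ 88.8150588
V = pitch²·Σt = 0.84²·188732/2125 = 62.668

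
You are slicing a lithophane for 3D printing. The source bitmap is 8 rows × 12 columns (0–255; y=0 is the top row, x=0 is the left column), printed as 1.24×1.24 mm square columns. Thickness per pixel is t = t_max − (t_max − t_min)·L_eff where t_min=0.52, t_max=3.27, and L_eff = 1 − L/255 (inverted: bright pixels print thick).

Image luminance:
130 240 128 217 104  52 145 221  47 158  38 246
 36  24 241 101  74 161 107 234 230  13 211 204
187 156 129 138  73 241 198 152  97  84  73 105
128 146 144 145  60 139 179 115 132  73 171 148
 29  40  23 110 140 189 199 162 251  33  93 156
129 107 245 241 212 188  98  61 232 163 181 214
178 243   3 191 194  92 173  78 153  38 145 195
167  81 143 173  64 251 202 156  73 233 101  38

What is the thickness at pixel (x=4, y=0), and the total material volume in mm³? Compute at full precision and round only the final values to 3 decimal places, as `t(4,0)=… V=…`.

span = t_max - t_min = 3.27 - 0.52 = 2.750
L(4,0) = 104, L_eff = 1 - 104/255 = 0.592157 (inverted)
t(4,0) = 3.27 - 2.750·0.592157 = 1.642
Σt over all 8·12 pixels = 248393/1275 ≈ 194.8180392
V = pitch²·Σt = 1.24²·248393/1275 = 299.552

t(4,0)=1.642 V=299.552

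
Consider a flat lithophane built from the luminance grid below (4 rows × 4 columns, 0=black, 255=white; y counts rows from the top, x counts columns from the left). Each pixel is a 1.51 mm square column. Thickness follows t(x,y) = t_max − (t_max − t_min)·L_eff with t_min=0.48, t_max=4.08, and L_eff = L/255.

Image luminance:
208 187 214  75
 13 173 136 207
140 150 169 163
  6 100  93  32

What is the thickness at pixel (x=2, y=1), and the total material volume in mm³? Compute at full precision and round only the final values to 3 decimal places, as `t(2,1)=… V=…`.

t(2,1)=2.160 V=82.341

span = t_max - t_min = 4.08 - 0.48 = 3.600
L(2,1) = 136, L_eff = 136/255 = 0.533333
t(2,1) = 4.08 - 3.600·0.533333 = 2.160
Σt over all 4·4 pixels = 15348/425 ≈ 36.1129412
V = pitch²·Σt = 1.51²·15348/425 = 82.341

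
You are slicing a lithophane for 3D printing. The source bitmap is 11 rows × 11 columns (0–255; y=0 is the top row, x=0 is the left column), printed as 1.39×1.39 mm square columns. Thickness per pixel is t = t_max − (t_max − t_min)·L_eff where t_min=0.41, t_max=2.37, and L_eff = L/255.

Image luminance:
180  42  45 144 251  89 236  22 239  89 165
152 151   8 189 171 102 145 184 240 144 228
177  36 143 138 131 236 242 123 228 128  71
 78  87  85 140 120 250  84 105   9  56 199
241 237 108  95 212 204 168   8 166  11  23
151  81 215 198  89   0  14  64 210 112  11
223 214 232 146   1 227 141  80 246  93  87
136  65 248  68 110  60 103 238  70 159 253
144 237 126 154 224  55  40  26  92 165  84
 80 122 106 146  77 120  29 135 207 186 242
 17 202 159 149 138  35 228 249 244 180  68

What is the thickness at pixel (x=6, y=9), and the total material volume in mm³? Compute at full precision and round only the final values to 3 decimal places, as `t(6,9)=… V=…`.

span = t_max - t_min = 2.37 - 0.41 = 1.960
L(6,9) = 29, L_eff = 29/255 = 0.113725
t(6,9) = 2.37 - 1.960·0.113725 = 2.147
Σt over all 11·11 pixels = 4104899/25500 ≈ 160.9764314
V = pitch²·Σt = 1.39²·4104899/25500 = 311.023

t(6,9)=2.147 V=311.023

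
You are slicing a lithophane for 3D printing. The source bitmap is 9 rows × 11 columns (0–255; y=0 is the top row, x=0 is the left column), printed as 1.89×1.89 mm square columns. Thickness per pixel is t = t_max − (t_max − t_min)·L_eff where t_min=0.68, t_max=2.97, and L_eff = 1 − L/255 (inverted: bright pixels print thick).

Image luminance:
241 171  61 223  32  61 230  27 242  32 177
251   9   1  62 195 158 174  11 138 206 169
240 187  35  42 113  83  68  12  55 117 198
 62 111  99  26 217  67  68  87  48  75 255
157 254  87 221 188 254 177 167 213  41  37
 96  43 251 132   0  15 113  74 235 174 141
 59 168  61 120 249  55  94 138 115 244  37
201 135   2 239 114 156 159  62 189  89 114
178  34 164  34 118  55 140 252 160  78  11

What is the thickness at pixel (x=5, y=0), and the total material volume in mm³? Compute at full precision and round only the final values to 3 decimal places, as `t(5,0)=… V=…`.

span = t_max - t_min = 2.97 - 0.68 = 2.290
L(5,0) = 61, L_eff = 1 - 61/255 = 0.760784 (inverted)
t(5,0) = 2.97 - 2.290·0.760784 = 1.228
Σt over all 9·11 pixels = 451733/2550 ≈ 177.1501961
V = pitch²·Σt = 1.89²·451733/2550 = 632.798

t(5,0)=1.228 V=632.798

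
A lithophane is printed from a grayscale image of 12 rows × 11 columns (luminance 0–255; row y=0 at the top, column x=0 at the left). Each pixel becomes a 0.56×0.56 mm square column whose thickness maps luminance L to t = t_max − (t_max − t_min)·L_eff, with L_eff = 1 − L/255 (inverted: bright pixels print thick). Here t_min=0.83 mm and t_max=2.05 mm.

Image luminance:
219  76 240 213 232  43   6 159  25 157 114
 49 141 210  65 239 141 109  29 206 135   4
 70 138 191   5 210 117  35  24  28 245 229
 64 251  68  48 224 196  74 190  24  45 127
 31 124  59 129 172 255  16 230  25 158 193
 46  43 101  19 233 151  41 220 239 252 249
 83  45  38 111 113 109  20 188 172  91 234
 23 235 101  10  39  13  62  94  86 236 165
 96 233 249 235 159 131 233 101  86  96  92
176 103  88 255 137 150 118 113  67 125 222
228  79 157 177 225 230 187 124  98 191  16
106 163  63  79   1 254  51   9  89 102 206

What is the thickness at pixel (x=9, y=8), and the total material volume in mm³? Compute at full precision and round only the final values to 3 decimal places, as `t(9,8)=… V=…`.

span = t_max - t_min = 2.05 - 0.83 = 1.220
L(9,8) = 96, L_eff = 1 - 96/255 = 0.623529 (inverted)
t(9,8) = 2.05 - 1.220·0.623529 = 1.289
Σt over all 12·11 pixels = 2419799/12750 ≈ 189.7881569
V = pitch²·Σt = 0.56²·2419799/12750 = 59.518

t(9,8)=1.289 V=59.518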